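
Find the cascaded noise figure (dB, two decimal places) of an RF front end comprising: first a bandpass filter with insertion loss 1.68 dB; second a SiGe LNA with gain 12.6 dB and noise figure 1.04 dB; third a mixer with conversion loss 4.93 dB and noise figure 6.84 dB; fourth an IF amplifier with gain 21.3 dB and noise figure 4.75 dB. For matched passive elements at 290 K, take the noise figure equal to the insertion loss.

Convert to linear (a loss of L dB is a gain of −L dB): F_i = 10^(NF_i/10), G_i = 10^(G_i,dB/10)
  Stage 1: F_1 = 10^(1.68/10) = 1.472, G_1 = 10^(−1.68/10) = 0.6792
  Stage 2: F_2 = 10^(1.04/10) = 1.271, G_2 = 10^(12.6/10) = 18.20
  Stage 3: F_3 = 10^(6.84/10) = 4.831, G_3 = 10^(−4.93/10) = 0.3214
  Stage 4: F_4 = 10^(4.75/10) = 2.985, G_4 = 10^(21.3/10) = 134.9
Friis cascade:
  F = 1.472 + (1.271 − 1)/0.6792 + (4.831 − 1)/12.36 + (2.985 − 1)/3.972 = 2.680
NF = 10 log₁₀(2.680) = 4.28 dB

4.28 dB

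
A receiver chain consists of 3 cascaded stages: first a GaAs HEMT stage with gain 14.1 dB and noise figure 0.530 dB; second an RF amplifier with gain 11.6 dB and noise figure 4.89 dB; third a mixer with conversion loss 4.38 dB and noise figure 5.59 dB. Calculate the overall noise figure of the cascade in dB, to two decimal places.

0.86 dB

Convert to linear (a loss of L dB is a gain of −L dB): F_i = 10^(NF_i/10), G_i = 10^(G_i,dB/10)
  Stage 1: F_1 = 10^(0.530/10) = 1.130, G_1 = 10^(14.1/10) = 25.70
  Stage 2: F_2 = 10^(4.89/10) = 3.083, G_2 = 10^(11.6/10) = 14.45
  Stage 3: F_3 = 10^(5.59/10) = 3.622, G_3 = 10^(−4.38/10) = 0.3648
Friis cascade:
  F = 1.130 + (3.083 − 1)/25.70 + (3.622 − 1)/371.5 = 1.218
NF = 10 log₁₀(1.218) = 0.86 dB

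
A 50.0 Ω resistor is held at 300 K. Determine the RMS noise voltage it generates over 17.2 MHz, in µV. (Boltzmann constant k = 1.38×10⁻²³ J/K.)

3.77 µV

V_n = √(4kTRB)
4kTRB = 4 × 1.38×10⁻²³ × 300 × 5.00×10¹ × 1.72×10⁷ = 1.42×10⁻¹¹ V²
V_n = √(1.42×10⁻¹¹) = 3.77×10⁻⁶ V = 3.77 µV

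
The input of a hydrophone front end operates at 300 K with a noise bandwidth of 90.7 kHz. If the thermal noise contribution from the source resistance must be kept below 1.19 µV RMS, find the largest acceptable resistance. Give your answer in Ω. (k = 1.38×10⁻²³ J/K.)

Johnson–Nyquist: V_n = √(4kTRB) ⇒ R = V_n² / (4kTB)
4kTB = 4 × 1.38×10⁻²³ × 300 × 9.07×10⁴ = 1.50×10⁻¹⁵
R = (1.19×10⁻⁶)² / 1.50×10⁻¹⁵ = 9.43×10² Ω = 943 Ω

943 Ω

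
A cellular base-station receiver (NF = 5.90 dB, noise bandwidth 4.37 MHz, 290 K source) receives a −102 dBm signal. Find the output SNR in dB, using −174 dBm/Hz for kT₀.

−0.3 dB

Noise floor: N = −174 + 10 log₁₀(B) + NF
10 log₁₀(4.37×10⁶) = 66.4 dB
N = −174 + 66.4 + 5.90 = −101.70 dBm
SNR = P_sig − N = −102 − (−101.70) = −0.30 dB → −0.3 dB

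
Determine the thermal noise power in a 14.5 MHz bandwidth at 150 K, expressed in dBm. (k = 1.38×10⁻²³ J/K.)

−105.2 dBm

P_n = kTB = 1.38×10⁻²³ × 150 × 1.45×10⁷ = 3.00×10⁻¹⁴ W
In dBm: 10 log₁₀(3.00×10⁻¹⁴ / 10⁻³) = −105.2 dBm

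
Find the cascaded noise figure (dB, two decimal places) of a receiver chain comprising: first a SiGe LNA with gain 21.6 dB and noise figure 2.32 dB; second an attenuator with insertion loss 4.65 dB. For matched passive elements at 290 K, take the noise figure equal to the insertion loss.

2.35 dB

Convert to linear (a loss of L dB is a gain of −L dB): F_i = 10^(NF_i/10), G_i = 10^(G_i,dB/10)
  Stage 1: F_1 = 10^(2.32/10) = 1.706, G_1 = 10^(21.6/10) = 144.5
  Stage 2: F_2 = 10^(4.65/10) = 2.917, G_2 = 10^(−4.65/10) = 0.3428
Friis cascade:
  F = 1.706 + (2.917 − 1)/144.5 = 1.719
NF = 10 log₁₀(1.719) = 2.35 dB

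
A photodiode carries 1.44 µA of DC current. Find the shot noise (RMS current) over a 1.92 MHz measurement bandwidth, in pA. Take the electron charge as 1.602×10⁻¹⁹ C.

941 pA

I_n = √(2qI·B)
2qI·B = 2 × 1.602×10⁻¹⁹ × 1.44×10⁻⁶ × 1.92×10⁶ = 8.86×10⁻¹⁹ A²
I_n = √(8.86×10⁻¹⁹) = 9.41×10⁻¹⁰ A = 941 pA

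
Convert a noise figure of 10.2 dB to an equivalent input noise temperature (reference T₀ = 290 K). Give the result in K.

2747 K

F = 10^(10.2/10) = 10.4713
T_e = (F − 1)·T₀ = (10.4713 − 1) × 290 = 2747 K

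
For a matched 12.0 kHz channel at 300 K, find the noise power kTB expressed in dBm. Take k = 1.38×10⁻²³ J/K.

P_n = kTB = 1.38×10⁻²³ × 300 × 1.20×10⁴ = 4.97×10⁻¹⁷ W
In dBm: 10 log₁₀(4.97×10⁻¹⁷ / 10⁻³) = −133.0 dBm

−133.0 dBm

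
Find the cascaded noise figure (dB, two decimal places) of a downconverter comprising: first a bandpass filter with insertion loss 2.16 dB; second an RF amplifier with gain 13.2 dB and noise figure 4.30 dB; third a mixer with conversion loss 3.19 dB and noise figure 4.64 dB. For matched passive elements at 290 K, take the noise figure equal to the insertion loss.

6.61 dB

Convert to linear (a loss of L dB is a gain of −L dB): F_i = 10^(NF_i/10), G_i = 10^(G_i,dB/10)
  Stage 1: F_1 = 10^(2.16/10) = 1.644, G_1 = 10^(−2.16/10) = 0.6081
  Stage 2: F_2 = 10^(4.30/10) = 2.692, G_2 = 10^(13.2/10) = 20.89
  Stage 3: F_3 = 10^(4.64/10) = 2.911, G_3 = 10^(−3.19/10) = 0.4797
Friis cascade:
  F = 1.644 + (2.692 − 1)/0.6081 + (2.911 − 1)/12.71 = 4.576
NF = 10 log₁₀(4.576) = 6.61 dB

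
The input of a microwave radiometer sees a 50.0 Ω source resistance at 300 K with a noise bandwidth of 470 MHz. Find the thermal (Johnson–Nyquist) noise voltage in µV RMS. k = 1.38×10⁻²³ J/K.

V_n = √(4kTRB)
4kTRB = 4 × 1.38×10⁻²³ × 300 × 5.00×10¹ × 4.70×10⁸ = 3.89×10⁻¹⁰ V²
V_n = √(3.89×10⁻¹⁰) = 1.97×10⁻⁵ V = 19.7 µV

19.7 µV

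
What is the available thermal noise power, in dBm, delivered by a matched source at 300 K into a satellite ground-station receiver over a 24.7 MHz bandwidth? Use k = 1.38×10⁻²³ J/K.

−99.9 dBm

P_n = kTB = 1.38×10⁻²³ × 300 × 2.47×10⁷ = 1.02×10⁻¹³ W
In dBm: 10 log₁₀(1.02×10⁻¹³ / 10⁻³) = −99.9 dBm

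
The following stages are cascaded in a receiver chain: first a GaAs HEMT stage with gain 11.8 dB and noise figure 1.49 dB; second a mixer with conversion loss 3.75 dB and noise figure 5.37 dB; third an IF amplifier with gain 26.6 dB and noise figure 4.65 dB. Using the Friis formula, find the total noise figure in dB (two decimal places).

2.72 dB

Convert to linear (a loss of L dB is a gain of −L dB): F_i = 10^(NF_i/10), G_i = 10^(G_i,dB/10)
  Stage 1: F_1 = 10^(1.49/10) = 1.409, G_1 = 10^(11.8/10) = 15.14
  Stage 2: F_2 = 10^(5.37/10) = 3.443, G_2 = 10^(−3.75/10) = 0.4217
  Stage 3: F_3 = 10^(4.65/10) = 2.917, G_3 = 10^(26.6/10) = 457.1
Friis cascade:
  F = 1.409 + (3.443 − 1)/15.14 + (2.917 − 1)/6.383 = 1.871
NF = 10 log₁₀(1.871) = 2.72 dB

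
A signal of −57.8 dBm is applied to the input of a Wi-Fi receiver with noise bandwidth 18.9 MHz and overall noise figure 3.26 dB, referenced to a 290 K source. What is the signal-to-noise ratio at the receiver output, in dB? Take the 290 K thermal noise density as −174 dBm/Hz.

Noise floor: N = −174 + 10 log₁₀(B) + NF
10 log₁₀(1.89×10⁷) = 72.76 dB
N = −174 + 72.76 + 3.26 = −97.98 dBm
SNR = P_sig − N = −57.8 − (−97.98) = 40.18 dB → 40.2 dB

40.2 dB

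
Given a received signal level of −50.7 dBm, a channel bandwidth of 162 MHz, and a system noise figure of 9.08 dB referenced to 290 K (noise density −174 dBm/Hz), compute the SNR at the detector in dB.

32.1 dB

Noise floor: N = −174 + 10 log₁₀(B) + NF
10 log₁₀(1.62×10⁸) = 82.1 dB
N = −174 + 82.1 + 9.08 = −82.82 dBm
SNR = P_sig − N = −50.7 − (−82.82) = 32.12 dB → 32.1 dB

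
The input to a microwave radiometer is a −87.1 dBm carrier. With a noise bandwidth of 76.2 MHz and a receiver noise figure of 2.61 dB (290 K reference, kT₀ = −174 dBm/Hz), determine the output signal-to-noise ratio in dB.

5.5 dB

Noise floor: N = −174 + 10 log₁₀(B) + NF
10 log₁₀(7.62×10⁷) = 78.82 dB
N = −174 + 78.82 + 2.61 = −92.57 dBm
SNR = P_sig − N = −87.1 − (−92.57) = 5.47 dB → 5.5 dB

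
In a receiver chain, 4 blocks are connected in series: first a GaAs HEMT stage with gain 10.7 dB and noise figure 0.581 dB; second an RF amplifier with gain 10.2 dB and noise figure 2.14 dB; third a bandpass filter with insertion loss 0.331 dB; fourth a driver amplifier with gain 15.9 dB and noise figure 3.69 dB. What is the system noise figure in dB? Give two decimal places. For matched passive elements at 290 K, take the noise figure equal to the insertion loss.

Convert to linear (a loss of L dB is a gain of −L dB): F_i = 10^(NF_i/10), G_i = 10^(G_i,dB/10)
  Stage 1: F_1 = 10^(0.581/10) = 1.143, G_1 = 10^(10.7/10) = 11.75
  Stage 2: F_2 = 10^(2.14/10) = 1.637, G_2 = 10^(10.2/10) = 10.47
  Stage 3: F_3 = 10^(0.331/10) = 1.079, G_3 = 10^(−0.331/10) = 0.9266
  Stage 4: F_4 = 10^(3.69/10) = 2.339, G_4 = 10^(15.9/10) = 38.90
Friis cascade:
  F = 1.143 + (1.637 − 1)/11.75 + (1.079 − 1)/123.0 + (2.339 − 1)/114.0 = 1.210
NF = 10 log₁₀(1.210) = 0.83 dB

0.83 dB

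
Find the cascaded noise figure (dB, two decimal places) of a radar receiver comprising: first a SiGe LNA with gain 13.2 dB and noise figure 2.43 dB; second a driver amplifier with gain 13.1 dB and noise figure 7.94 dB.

3.01 dB

Convert to linear (a loss of L dB is a gain of −L dB): F_i = 10^(NF_i/10), G_i = 10^(G_i,dB/10)
  Stage 1: F_1 = 10^(2.43/10) = 1.750, G_1 = 10^(13.2/10) = 20.89
  Stage 2: F_2 = 10^(7.94/10) = 6.223, G_2 = 10^(13.1/10) = 20.42
Friis cascade:
  F = 1.750 + (6.223 − 1)/20.89 = 2.000
NF = 10 log₁₀(2.000) = 3.01 dB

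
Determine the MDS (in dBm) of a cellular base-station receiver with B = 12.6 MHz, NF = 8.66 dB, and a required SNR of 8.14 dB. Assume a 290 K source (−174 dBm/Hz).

−86.2 dBm

Sensitivity = −174 + 10 log₁₀(B) + NF + SNR_min
= −174 + 71 + 8.66 + 8.14
= −86.20 dBm → −86.2 dBm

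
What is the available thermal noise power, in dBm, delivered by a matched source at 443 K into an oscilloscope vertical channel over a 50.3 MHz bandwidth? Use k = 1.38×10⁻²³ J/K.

P_n = kTB = 1.38×10⁻²³ × 443 × 5.03×10⁷ = 3.08×10⁻¹³ W
In dBm: 10 log₁₀(3.08×10⁻¹³ / 10⁻³) = −95.1 dBm

−95.1 dBm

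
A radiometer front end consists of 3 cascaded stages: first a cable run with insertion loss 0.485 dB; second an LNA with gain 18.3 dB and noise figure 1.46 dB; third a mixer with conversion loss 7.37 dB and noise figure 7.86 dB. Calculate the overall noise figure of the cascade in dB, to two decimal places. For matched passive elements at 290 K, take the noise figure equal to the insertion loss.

Convert to linear (a loss of L dB is a gain of −L dB): F_i = 10^(NF_i/10), G_i = 10^(G_i,dB/10)
  Stage 1: F_1 = 10^(0.485/10) = 1.118, G_1 = 10^(−0.485/10) = 0.8943
  Stage 2: F_2 = 10^(1.46/10) = 1.400, G_2 = 10^(18.3/10) = 67.61
  Stage 3: F_3 = 10^(7.86/10) = 6.109, G_3 = 10^(−7.37/10) = 0.1832
Friis cascade:
  F = 1.118 + (1.400 − 1)/0.8943 + (6.109 − 1)/60.46 = 1.649
NF = 10 log₁₀(1.649) = 2.17 dB

2.17 dB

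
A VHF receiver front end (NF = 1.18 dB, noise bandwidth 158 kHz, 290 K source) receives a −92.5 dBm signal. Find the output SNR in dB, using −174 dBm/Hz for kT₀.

Noise floor: N = −174 + 10 log₁₀(B) + NF
10 log₁₀(1.58×10⁵) = 51.99 dB
N = −174 + 51.99 + 1.18 = −120.83 dBm
SNR = P_sig − N = −92.5 − (−120.83) = 28.33 dB → 28.3 dB

28.3 dB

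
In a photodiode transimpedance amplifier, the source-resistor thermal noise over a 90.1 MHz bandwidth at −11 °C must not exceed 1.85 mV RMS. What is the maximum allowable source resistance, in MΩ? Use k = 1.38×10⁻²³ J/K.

T = −11 °C + 273.15 = 262.15 K
Johnson–Nyquist: V_n = √(4kTRB) ⇒ R = V_n² / (4kTB)
4kTB = 4 × 1.38×10⁻²³ × 262.15 × 9.01×10⁷ = 1.30×10⁻¹²
R = (1.85×10⁻³)² / 1.30×10⁻¹² = 2.63×10⁶ Ω = 2.63 MΩ

2.63 MΩ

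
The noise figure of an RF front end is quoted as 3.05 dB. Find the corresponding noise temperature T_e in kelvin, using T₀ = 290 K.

295 K

F = 10^(3.05/10) = 2.01837
T_e = (F − 1)·T₀ = (2.01837 − 1) × 290 = 295 K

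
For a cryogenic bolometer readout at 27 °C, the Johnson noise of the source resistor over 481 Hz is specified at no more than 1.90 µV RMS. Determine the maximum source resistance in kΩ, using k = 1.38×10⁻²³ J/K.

453 kΩ

T = 27 °C + 273.15 = 300.15 K
Johnson–Nyquist: V_n = √(4kTRB) ⇒ R = V_n² / (4kTB)
4kTB = 4 × 1.38×10⁻²³ × 300.15 × 4.81×10² = 7.97×10⁻¹⁸
R = (1.90×10⁻⁶)² / 7.97×10⁻¹⁸ = 4.53×10⁵ Ω = 453 kΩ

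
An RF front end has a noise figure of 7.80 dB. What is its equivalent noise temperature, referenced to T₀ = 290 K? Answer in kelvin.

1457 K

F = 10^(7.80/10) = 6.0256
T_e = (F − 1)·T₀ = (6.0256 − 1) × 290 = 1457 K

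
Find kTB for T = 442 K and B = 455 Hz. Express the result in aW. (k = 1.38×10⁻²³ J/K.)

P_n = kTB = 1.38×10⁻²³ × 442 × 4.55×10² = 2.78×10⁻¹⁸ W = 2.78 aW

2.78 aW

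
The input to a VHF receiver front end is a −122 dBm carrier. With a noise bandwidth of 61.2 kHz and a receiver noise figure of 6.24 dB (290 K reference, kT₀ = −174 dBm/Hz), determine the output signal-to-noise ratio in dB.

Noise floor: N = −174 + 10 log₁₀(B) + NF
10 log₁₀(6.12×10⁴) = 47.87 dB
N = −174 + 47.87 + 6.24 = −119.89 dBm
SNR = P_sig − N = −122 − (−119.89) = −2.11 dB → −2.1 dB

−2.1 dB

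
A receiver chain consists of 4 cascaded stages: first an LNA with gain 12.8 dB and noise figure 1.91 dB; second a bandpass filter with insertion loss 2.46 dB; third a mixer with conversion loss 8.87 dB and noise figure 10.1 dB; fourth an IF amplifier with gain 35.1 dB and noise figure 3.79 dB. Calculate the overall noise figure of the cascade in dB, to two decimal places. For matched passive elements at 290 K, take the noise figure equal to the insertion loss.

Convert to linear (a loss of L dB is a gain of −L dB): F_i = 10^(NF_i/10), G_i = 10^(G_i,dB/10)
  Stage 1: F_1 = 10^(1.91/10) = 1.552, G_1 = 10^(12.8/10) = 19.05
  Stage 2: F_2 = 10^(2.46/10) = 1.762, G_2 = 10^(−2.46/10) = 0.5675
  Stage 3: F_3 = 10^(10.1/10) = 10.23, G_3 = 10^(−8.87/10) = 0.1297
  Stage 4: F_4 = 10^(3.79/10) = 2.393, G_4 = 10^(35.1/10) = 3236
Friis cascade:
  F = 1.552 + (1.762 − 1)/19.05 + (10.23 − 1)/10.81 + (2.393 − 1)/1.403 = 3.439
NF = 10 log₁₀(3.439) = 5.36 dB

5.36 dB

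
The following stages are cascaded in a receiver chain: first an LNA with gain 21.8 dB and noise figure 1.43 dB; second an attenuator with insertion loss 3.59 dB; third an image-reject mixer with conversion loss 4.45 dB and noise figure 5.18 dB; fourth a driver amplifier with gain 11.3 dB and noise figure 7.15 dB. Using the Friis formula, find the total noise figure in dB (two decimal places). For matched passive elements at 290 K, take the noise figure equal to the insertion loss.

2.07 dB

Convert to linear (a loss of L dB is a gain of −L dB): F_i = 10^(NF_i/10), G_i = 10^(G_i,dB/10)
  Stage 1: F_1 = 10^(1.43/10) = 1.390, G_1 = 10^(21.8/10) = 151.4
  Stage 2: F_2 = 10^(3.59/10) = 2.286, G_2 = 10^(−3.59/10) = 0.4375
  Stage 3: F_3 = 10^(5.18/10) = 3.296, G_3 = 10^(−4.45/10) = 0.3589
  Stage 4: F_4 = 10^(7.15/10) = 5.188, G_4 = 10^(11.3/10) = 13.49
Friis cascade:
  F = 1.390 + (2.286 − 1)/151.4 + (3.296 − 1)/66.22 + (5.188 − 1)/23.77 = 1.609
NF = 10 log₁₀(1.609) = 2.07 dB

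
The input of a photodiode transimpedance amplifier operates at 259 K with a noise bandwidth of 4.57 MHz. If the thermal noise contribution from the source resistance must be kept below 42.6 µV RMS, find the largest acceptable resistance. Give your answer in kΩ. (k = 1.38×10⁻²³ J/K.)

Johnson–Nyquist: V_n = √(4kTRB) ⇒ R = V_n² / (4kTB)
4kTB = 4 × 1.38×10⁻²³ × 259 × 4.57×10⁶ = 6.53×10⁻¹⁴
R = (4.26×10⁻⁵)² / 6.53×10⁻¹⁴ = 2.78×10⁴ Ω = 27.8 kΩ

27.8 kΩ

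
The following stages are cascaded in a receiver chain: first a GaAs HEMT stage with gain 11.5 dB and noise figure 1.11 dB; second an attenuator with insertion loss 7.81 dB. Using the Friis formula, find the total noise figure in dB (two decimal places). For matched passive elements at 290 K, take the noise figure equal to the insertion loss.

2.17 dB

Convert to linear (a loss of L dB is a gain of −L dB): F_i = 10^(NF_i/10), G_i = 10^(G_i,dB/10)
  Stage 1: F_1 = 10^(1.11/10) = 1.291, G_1 = 10^(11.5/10) = 14.13
  Stage 2: F_2 = 10^(7.81/10) = 6.039, G_2 = 10^(−7.81/10) = 0.1656
Friis cascade:
  F = 1.291 + (6.039 − 1)/14.13 = 1.648
NF = 10 log₁₀(1.648) = 2.17 dB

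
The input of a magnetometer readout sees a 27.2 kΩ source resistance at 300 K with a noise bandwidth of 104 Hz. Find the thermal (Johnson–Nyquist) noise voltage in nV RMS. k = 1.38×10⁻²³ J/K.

V_n = √(4kTRB)
4kTRB = 4 × 1.38×10⁻²³ × 300 × 2.72×10⁴ × 1.04×10² = 4.68×10⁻¹⁴ V²
V_n = √(4.68×10⁻¹⁴) = 2.16×10⁻⁷ V = 216 nV

216 nV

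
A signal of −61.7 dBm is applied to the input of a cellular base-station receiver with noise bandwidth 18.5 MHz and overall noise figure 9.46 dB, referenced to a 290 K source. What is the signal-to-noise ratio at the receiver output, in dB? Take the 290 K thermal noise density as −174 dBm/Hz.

Noise floor: N = −174 + 10 log₁₀(B) + NF
10 log₁₀(1.85×10⁷) = 72.67 dB
N = −174 + 72.67 + 9.46 = −91.87 dBm
SNR = P_sig − N = −61.7 − (−91.87) = 30.17 dB → 30.2 dB

30.2 dB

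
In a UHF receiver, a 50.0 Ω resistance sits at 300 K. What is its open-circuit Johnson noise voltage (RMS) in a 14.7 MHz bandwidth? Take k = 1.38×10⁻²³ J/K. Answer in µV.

3.49 µV

V_n = √(4kTRB)
4kTRB = 4 × 1.38×10⁻²³ × 300 × 5.00×10¹ × 1.47×10⁷ = 1.22×10⁻¹¹ V²
V_n = √(1.22×10⁻¹¹) = 3.49×10⁻⁶ V = 3.49 µV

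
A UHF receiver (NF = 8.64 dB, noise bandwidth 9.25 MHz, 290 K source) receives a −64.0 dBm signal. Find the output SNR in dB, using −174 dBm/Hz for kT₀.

31.7 dB

Noise floor: N = −174 + 10 log₁₀(B) + NF
10 log₁₀(9.25×10⁶) = 69.66 dB
N = −174 + 69.66 + 8.64 = −95.70 dBm
SNR = P_sig − N = −64.0 − (−95.70) = 31.70 dB → 31.7 dB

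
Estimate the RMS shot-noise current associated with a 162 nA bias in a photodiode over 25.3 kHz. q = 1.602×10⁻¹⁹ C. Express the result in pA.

I_n = √(2qI·B)
2qI·B = 2 × 1.602×10⁻¹⁹ × 1.62×10⁻⁷ × 2.53×10⁴ = 1.31×10⁻²¹ A²
I_n = √(1.31×10⁻²¹) = 3.62×10⁻¹¹ A = 36.2 pA

36.2 pA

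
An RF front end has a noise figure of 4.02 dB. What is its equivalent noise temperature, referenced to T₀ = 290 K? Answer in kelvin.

442 K

F = 10^(4.02/10) = 2.52348
T_e = (F − 1)·T₀ = (2.52348 − 1) × 290 = 442 K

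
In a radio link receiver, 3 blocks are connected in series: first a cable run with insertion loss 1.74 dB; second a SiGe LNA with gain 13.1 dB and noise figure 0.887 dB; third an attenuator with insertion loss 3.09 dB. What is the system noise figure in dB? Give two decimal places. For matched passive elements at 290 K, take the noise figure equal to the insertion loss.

Convert to linear (a loss of L dB is a gain of −L dB): F_i = 10^(NF_i/10), G_i = 10^(G_i,dB/10)
  Stage 1: F_1 = 10^(1.74/10) = 1.493, G_1 = 10^(−1.74/10) = 0.6699
  Stage 2: F_2 = 10^(0.887/10) = 1.227, G_2 = 10^(13.1/10) = 20.42
  Stage 3: F_3 = 10^(3.09/10) = 2.037, G_3 = 10^(−3.09/10) = 0.4909
Friis cascade:
  F = 1.493 + (1.227 − 1)/0.6699 + (2.037 − 1)/13.68 = 1.907
NF = 10 log₁₀(1.907) = 2.80 dB

2.80 dB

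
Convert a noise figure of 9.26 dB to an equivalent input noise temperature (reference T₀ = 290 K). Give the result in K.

F = 10^(9.26/10) = 8.43335
T_e = (F − 1)·T₀ = (8.43335 − 1) × 290 = 2156 K

2156 K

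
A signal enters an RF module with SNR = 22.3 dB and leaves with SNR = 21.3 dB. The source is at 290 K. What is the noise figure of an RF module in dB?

NF (dB) = SNR_in(dB) − SNR_out(dB) when the source is at T₀
NF = 22.3 − 21.3 = 1.0 dB

1.0 dB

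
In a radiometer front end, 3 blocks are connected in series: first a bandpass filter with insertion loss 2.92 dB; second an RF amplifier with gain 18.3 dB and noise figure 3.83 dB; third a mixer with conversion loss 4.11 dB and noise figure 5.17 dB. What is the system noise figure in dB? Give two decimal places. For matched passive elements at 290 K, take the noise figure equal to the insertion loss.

Convert to linear (a loss of L dB is a gain of −L dB): F_i = 10^(NF_i/10), G_i = 10^(G_i,dB/10)
  Stage 1: F_1 = 10^(2.92/10) = 1.959, G_1 = 10^(−2.92/10) = 0.5105
  Stage 2: F_2 = 10^(3.83/10) = 2.415, G_2 = 10^(18.3/10) = 67.61
  Stage 3: F_3 = 10^(5.17/10) = 3.289, G_3 = 10^(−4.11/10) = 0.3882
Friis cascade:
  F = 1.959 + (2.415 − 1)/0.5105 + (3.289 − 1)/34.51 = 4.798
NF = 10 log₁₀(4.798) = 6.81 dB

6.81 dB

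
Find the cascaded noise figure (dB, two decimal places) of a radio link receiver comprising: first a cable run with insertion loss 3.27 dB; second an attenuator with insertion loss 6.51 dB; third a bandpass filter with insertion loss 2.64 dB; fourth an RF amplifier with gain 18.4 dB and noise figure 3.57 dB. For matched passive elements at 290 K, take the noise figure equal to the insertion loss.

Convert to linear (a loss of L dB is a gain of −L dB): F_i = 10^(NF_i/10), G_i = 10^(G_i,dB/10)
  Stage 1: F_1 = 10^(3.27/10) = 2.123, G_1 = 10^(−3.27/10) = 0.4710
  Stage 2: F_2 = 10^(6.51/10) = 4.477, G_2 = 10^(−6.51/10) = 0.2234
  Stage 3: F_3 = 10^(2.64/10) = 1.837, G_3 = 10^(−2.64/10) = 0.5445
  Stage 4: F_4 = 10^(3.57/10) = 2.275, G_4 = 10^(18.4/10) = 69.18
Friis cascade:
  F = 2.123 + (4.477 − 1)/0.4710 + (1.837 − 1)/0.1052 + (2.275 − 1)/0.05728 = 39.72
NF = 10 log₁₀(39.72) = 15.99 dB

15.99 dB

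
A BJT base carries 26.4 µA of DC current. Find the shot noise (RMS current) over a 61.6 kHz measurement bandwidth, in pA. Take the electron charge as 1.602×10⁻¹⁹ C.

722 pA

I_n = √(2qI·B)
2qI·B = 2 × 1.602×10⁻¹⁹ × 2.64×10⁻⁵ × 6.16×10⁴ = 5.21×10⁻¹⁹ A²
I_n = √(5.21×10⁻¹⁹) = 7.22×10⁻¹⁰ A = 722 pA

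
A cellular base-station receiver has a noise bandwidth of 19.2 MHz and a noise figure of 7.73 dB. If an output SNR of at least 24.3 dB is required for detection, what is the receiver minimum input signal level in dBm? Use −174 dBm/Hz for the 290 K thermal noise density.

Sensitivity = −174 + 10 log₁₀(B) + NF + SNR_min
= −174 + 72.83 + 7.73 + 24.3
= −69.14 dBm → −69.1 dBm

−69.1 dBm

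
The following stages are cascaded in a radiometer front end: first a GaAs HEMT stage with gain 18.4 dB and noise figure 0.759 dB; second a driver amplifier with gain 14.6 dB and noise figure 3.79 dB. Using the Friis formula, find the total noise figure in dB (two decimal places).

0.83 dB

Convert to linear (a loss of L dB is a gain of −L dB): F_i = 10^(NF_i/10), G_i = 10^(G_i,dB/10)
  Stage 1: F_1 = 10^(0.759/10) = 1.191, G_1 = 10^(18.4/10) = 69.18
  Stage 2: F_2 = 10^(3.79/10) = 2.393, G_2 = 10^(14.6/10) = 28.84
Friis cascade:
  F = 1.191 + (2.393 − 1)/69.18 = 1.211
NF = 10 log₁₀(1.211) = 0.83 dB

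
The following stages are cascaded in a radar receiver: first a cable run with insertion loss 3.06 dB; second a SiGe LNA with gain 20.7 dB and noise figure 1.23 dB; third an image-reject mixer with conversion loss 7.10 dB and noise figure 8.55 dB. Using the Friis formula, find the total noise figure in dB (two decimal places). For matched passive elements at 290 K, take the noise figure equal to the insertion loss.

4.46 dB

Convert to linear (a loss of L dB is a gain of −L dB): F_i = 10^(NF_i/10), G_i = 10^(G_i,dB/10)
  Stage 1: F_1 = 10^(3.06/10) = 2.023, G_1 = 10^(−3.06/10) = 0.4943
  Stage 2: F_2 = 10^(1.23/10) = 1.327, G_2 = 10^(20.7/10) = 117.5
  Stage 3: F_3 = 10^(8.55/10) = 7.161, G_3 = 10^(−7.10/10) = 0.1950
Friis cascade:
  F = 2.023 + (1.327 − 1)/0.4943 + (7.161 − 1)/58.08 = 2.791
NF = 10 log₁₀(2.791) = 4.46 dB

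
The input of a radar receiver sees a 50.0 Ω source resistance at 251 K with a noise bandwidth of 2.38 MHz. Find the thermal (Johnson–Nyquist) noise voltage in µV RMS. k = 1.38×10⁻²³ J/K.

1.28 µV

V_n = √(4kTRB)
4kTRB = 4 × 1.38×10⁻²³ × 251 × 5.00×10¹ × 2.38×10⁶ = 1.65×10⁻¹² V²
V_n = √(1.65×10⁻¹²) = 1.28×10⁻⁶ V = 1.28 µV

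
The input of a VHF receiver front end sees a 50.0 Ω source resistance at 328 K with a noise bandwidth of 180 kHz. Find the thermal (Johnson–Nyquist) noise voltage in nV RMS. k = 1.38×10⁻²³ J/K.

404 nV

V_n = √(4kTRB)
4kTRB = 4 × 1.38×10⁻²³ × 328 × 5.00×10¹ × 1.80×10⁵ = 1.63×10⁻¹³ V²
V_n = √(1.63×10⁻¹³) = 4.04×10⁻⁷ V = 404 nV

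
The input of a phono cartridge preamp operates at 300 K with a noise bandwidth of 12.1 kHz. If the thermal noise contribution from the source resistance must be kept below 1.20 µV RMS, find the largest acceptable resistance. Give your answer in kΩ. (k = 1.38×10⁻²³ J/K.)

Johnson–Nyquist: V_n = √(4kTRB) ⇒ R = V_n² / (4kTB)
4kTB = 4 × 1.38×10⁻²³ × 300 × 1.21×10⁴ = 2.00×10⁻¹⁶
R = (1.20×10⁻⁶)² / 2.00×10⁻¹⁶ = 7.19×10³ Ω = 7.19 kΩ

7.19 kΩ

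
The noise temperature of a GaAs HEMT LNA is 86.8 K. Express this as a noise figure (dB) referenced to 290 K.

1.14 dB

F = 1 + T_e/T₀ = 1 + 86.8/290 = 1.29931
NF = 10 log₁₀(1.29931) = 1.14 dB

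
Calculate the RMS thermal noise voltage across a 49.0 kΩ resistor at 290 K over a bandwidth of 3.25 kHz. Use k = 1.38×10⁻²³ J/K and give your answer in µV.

V_n = √(4kTRB)
4kTRB = 4 × 1.38×10⁻²³ × 290 × 4.90×10⁴ × 3.25×10³ = 2.55×10⁻¹² V²
V_n = √(2.55×10⁻¹²) = 1.60×10⁻⁶ V = 1.60 µV

1.60 µV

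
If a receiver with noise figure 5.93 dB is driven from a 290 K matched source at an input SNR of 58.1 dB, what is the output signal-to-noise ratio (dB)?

52.17 dB

By definition F = SNR_in/SNR_out, so in dB: SNR_out = SNR_in − NF
SNR_out = 58.1 − 5.93 = 52.17 dB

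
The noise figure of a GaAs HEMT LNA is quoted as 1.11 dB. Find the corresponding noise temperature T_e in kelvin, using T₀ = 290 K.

F = 10^(1.11/10) = 1.29122
T_e = (F − 1)·T₀ = (1.29122 − 1) × 290 = 84.5 K

84.5 K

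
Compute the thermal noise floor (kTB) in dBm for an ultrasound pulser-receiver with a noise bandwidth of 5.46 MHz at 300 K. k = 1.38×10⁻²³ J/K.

−106.5 dBm

P_n = kTB = 1.38×10⁻²³ × 300 × 5.46×10⁶ = 2.26×10⁻¹⁴ W
In dBm: 10 log₁₀(2.26×10⁻¹⁴ / 10⁻³) = −106.5 dBm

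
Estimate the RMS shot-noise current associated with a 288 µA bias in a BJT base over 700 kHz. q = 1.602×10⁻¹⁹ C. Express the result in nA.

8.04 nA

I_n = √(2qI·B)
2qI·B = 2 × 1.602×10⁻¹⁹ × 2.88×10⁻⁴ × 7.00×10⁵ = 6.46×10⁻¹⁷ A²
I_n = √(6.46×10⁻¹⁷) = 8.04×10⁻⁹ A = 8.04 nA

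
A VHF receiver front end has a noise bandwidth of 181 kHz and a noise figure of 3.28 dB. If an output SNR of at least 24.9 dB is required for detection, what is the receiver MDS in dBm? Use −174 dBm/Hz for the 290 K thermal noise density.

−93.2 dBm

Sensitivity = −174 + 10 log₁₀(B) + NF + SNR_min
= −174 + 52.58 + 3.28 + 24.9
= −93.24 dBm → −93.2 dBm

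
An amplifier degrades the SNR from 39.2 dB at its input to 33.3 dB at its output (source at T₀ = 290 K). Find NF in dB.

5.9 dB

NF (dB) = SNR_in(dB) − SNR_out(dB) when the source is at T₀
NF = 39.2 − 33.3 = 5.9 dB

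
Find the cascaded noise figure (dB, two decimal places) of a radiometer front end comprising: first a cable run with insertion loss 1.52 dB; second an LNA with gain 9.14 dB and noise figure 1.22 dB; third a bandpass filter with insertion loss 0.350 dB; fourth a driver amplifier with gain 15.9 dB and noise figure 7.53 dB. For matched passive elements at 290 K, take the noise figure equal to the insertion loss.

Convert to linear (a loss of L dB is a gain of −L dB): F_i = 10^(NF_i/10), G_i = 10^(G_i,dB/10)
  Stage 1: F_1 = 10^(1.52/10) = 1.419, G_1 = 10^(−1.52/10) = 0.7047
  Stage 2: F_2 = 10^(1.22/10) = 1.324, G_2 = 10^(9.14/10) = 8.204
  Stage 3: F_3 = 10^(0.350/10) = 1.084, G_3 = 10^(−0.350/10) = 0.9226
  Stage 4: F_4 = 10^(7.53/10) = 5.662, G_4 = 10^(15.9/10) = 38.90
Friis cascade:
  F = 1.419 + (1.324 − 1)/0.7047 + (1.084 − 1)/5.781 + (5.662 − 1)/5.333 = 2.768
NF = 10 log₁₀(2.768) = 4.42 dB

4.42 dB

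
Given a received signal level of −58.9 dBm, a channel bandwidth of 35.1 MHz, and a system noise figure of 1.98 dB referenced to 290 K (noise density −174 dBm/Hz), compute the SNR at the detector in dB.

Noise floor: N = −174 + 10 log₁₀(B) + NF
10 log₁₀(3.51×10⁷) = 75.45 dB
N = −174 + 75.45 + 1.98 = −96.57 dBm
SNR = P_sig − N = −58.9 − (−96.57) = 37.67 dB → 37.7 dB

37.7 dB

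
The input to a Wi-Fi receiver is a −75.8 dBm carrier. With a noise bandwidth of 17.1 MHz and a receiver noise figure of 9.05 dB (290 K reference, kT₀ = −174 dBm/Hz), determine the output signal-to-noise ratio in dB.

16.8 dB

Noise floor: N = −174 + 10 log₁₀(B) + NF
10 log₁₀(1.71×10⁷) = 72.33 dB
N = −174 + 72.33 + 9.05 = −92.62 dBm
SNR = P_sig − N = −75.8 − (−92.62) = 16.82 dB → 16.8 dB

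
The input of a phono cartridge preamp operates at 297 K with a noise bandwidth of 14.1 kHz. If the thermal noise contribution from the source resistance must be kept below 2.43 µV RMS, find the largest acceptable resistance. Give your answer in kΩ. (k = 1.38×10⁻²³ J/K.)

Johnson–Nyquist: V_n = √(4kTRB) ⇒ R = V_n² / (4kTB)
4kTB = 4 × 1.38×10⁻²³ × 297 × 1.41×10⁴ = 2.31×10⁻¹⁶
R = (2.43×10⁻⁶)² / 2.31×10⁻¹⁶ = 2.55×10⁴ Ω = 25.5 kΩ

25.5 kΩ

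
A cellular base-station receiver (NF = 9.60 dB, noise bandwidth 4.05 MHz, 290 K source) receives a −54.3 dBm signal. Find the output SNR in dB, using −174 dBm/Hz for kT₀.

Noise floor: N = −174 + 10 log₁₀(B) + NF
10 log₁₀(4.05×10⁶) = 66.07 dB
N = −174 + 66.07 + 9.60 = −98.33 dBm
SNR = P_sig − N = −54.3 − (−98.33) = 44.03 dB → 44.0 dB

44.0 dB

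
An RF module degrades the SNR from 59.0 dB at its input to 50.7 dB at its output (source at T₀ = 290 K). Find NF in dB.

NF (dB) = SNR_in(dB) − SNR_out(dB) when the source is at T₀
NF = 59.0 − 50.7 = 8.3 dB

8.3 dB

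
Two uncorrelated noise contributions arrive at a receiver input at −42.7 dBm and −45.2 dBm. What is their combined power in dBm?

−40.8 dBm

Convert to linear, add, convert back:
P₁ = 5.37×10⁻⁸ W, P₂ = 3.02×10⁻⁸ W
P_tot = 8.39×10⁻⁸ W → 10 log₁₀(P_tot / 10⁻³) = −40.8 dBm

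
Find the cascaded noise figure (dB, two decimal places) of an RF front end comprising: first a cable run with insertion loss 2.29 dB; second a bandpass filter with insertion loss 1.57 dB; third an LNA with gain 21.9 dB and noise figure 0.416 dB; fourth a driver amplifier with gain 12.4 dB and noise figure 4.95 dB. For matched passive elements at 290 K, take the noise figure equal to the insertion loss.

4.33 dB

Convert to linear (a loss of L dB is a gain of −L dB): F_i = 10^(NF_i/10), G_i = 10^(G_i,dB/10)
  Stage 1: F_1 = 10^(2.29/10) = 1.694, G_1 = 10^(−2.29/10) = 0.5902
  Stage 2: F_2 = 10^(1.57/10) = 1.435, G_2 = 10^(−1.57/10) = 0.6966
  Stage 3: F_3 = 10^(0.416/10) = 1.101, G_3 = 10^(21.9/10) = 154.9
  Stage 4: F_4 = 10^(4.95/10) = 3.126, G_4 = 10^(12.4/10) = 17.38
Friis cascade:
  F = 1.694 + (1.435 − 1)/0.5902 + (1.101 − 1)/0.4111 + (3.126 − 1)/63.68 = 2.710
NF = 10 log₁₀(2.710) = 4.33 dB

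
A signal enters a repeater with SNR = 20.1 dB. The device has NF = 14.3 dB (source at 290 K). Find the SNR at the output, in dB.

By definition F = SNR_in/SNR_out, so in dB: SNR_out = SNR_in − NF
SNR_out = 20.1 − 14.3 = 5.8 dB

5.8 dB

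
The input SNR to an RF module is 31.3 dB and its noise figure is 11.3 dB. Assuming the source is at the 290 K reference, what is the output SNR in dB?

20.0 dB

By definition F = SNR_in/SNR_out, so in dB: SNR_out = SNR_in − NF
SNR_out = 31.3 − 11.3 = 20.0 dB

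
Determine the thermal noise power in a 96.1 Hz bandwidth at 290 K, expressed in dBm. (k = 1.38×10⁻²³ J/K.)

−154.1 dBm

P_n = kTB = 1.38×10⁻²³ × 290 × 9.61×10¹ = 3.85×10⁻¹⁹ W
In dBm: 10 log₁₀(3.85×10⁻¹⁹ / 10⁻³) = −154.1 dBm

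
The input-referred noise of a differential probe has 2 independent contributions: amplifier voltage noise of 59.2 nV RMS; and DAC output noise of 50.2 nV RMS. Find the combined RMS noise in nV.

77.6 nV

Uncorrelated sources add in power (mean-square): V_tot = √(ΣV_i²)
V_tot = √[(5.92×10⁻⁸)² + (5.02×10⁻⁸)²] = 7.76×10⁻⁸ V = 77.6 nV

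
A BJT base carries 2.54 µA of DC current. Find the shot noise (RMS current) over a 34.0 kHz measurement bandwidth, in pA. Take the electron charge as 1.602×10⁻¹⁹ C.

166 pA

I_n = √(2qI·B)
2qI·B = 2 × 1.602×10⁻¹⁹ × 2.54×10⁻⁶ × 3.40×10⁴ = 2.77×10⁻²⁰ A²
I_n = √(2.77×10⁻²⁰) = 1.66×10⁻¹⁰ A = 166 pA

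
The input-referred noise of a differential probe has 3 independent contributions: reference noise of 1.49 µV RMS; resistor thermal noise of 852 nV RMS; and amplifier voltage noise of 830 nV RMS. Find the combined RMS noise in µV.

1.91 µV

Uncorrelated sources add in power (mean-square): V_tot = √(ΣV_i²)
V_tot = √[(1.49×10⁻⁶)² + (8.52×10⁻⁷)² + (8.30×10⁻⁷)²] = 1.91×10⁻⁶ V = 1.91 µV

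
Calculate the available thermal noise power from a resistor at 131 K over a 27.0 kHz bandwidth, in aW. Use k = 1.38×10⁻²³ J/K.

48.8 aW

P_n = kTB = 1.38×10⁻²³ × 131 × 2.70×10⁴ = 4.88×10⁻¹⁷ W = 48.8 aW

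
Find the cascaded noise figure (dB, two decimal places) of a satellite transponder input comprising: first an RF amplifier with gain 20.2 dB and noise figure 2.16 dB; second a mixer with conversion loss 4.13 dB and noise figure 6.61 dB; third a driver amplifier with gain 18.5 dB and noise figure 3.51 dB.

Convert to linear (a loss of L dB is a gain of −L dB): F_i = 10^(NF_i/10), G_i = 10^(G_i,dB/10)
  Stage 1: F_1 = 10^(2.16/10) = 1.644, G_1 = 10^(20.2/10) = 104.7
  Stage 2: F_2 = 10^(6.61/10) = 4.581, G_2 = 10^(−4.13/10) = 0.3864
  Stage 3: F_3 = 10^(3.51/10) = 2.244, G_3 = 10^(18.5/10) = 70.79
Friis cascade:
  F = 1.644 + (4.581 − 1)/104.7 + (2.244 − 1)/40.46 = 1.709
NF = 10 log₁₀(1.709) = 2.33 dB

2.33 dB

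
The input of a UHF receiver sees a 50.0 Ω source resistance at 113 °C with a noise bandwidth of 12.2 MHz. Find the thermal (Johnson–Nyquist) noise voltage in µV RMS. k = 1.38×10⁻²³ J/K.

3.61 µV

T = 113 °C + 273.15 = 386.15 K
V_n = √(4kTRB)
4kTRB = 4 × 1.38×10⁻²³ × 386.15 × 5.00×10¹ × 1.22×10⁷ = 1.30×10⁻¹¹ V²
V_n = √(1.30×10⁻¹¹) = 3.61×10⁻⁶ V = 3.61 µV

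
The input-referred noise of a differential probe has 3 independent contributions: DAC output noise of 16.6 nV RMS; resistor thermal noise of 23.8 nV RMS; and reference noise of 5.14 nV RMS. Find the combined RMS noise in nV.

29.5 nV

Uncorrelated sources add in power (mean-square): V_tot = √(ΣV_i²)
V_tot = √[(1.66×10⁻⁸)² + (2.38×10⁻⁸)² + (5.14×10⁻⁹)²] = 2.95×10⁻⁸ V = 29.5 nV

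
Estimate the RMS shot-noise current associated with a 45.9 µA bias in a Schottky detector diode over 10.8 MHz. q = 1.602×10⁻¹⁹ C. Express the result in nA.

I_n = √(2qI·B)
2qI·B = 2 × 1.602×10⁻¹⁹ × 4.59×10⁻⁵ × 1.08×10⁷ = 1.59×10⁻¹⁶ A²
I_n = √(1.59×10⁻¹⁶) = 1.26×10⁻⁸ A = 12.6 nA

12.6 nA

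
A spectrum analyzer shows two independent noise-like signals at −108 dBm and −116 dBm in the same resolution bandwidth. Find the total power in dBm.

Convert to linear, add, convert back:
P₁ = 1.58×10⁻¹⁴ W, P₂ = 2.51×10⁻¹⁵ W
P_tot = 1.84×10⁻¹⁴ W → 10 log₁₀(P_tot / 10⁻³) = −107.4 dBm

−107.4 dBm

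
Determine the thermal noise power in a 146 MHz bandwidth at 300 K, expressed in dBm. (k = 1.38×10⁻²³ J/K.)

P_n = kTB = 1.38×10⁻²³ × 300 × 1.46×10⁸ = 6.04×10⁻¹³ W
In dBm: 10 log₁₀(6.04×10⁻¹³ / 10⁻³) = −92.2 dBm

−92.2 dBm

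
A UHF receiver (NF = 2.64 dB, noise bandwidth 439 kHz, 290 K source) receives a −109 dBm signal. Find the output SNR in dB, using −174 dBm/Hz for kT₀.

Noise floor: N = −174 + 10 log₁₀(B) + NF
10 log₁₀(4.39×10⁵) = 56.42 dB
N = −174 + 56.42 + 2.64 = −114.94 dBm
SNR = P_sig − N = −109 − (−114.94) = 5.94 dB → 5.9 dB

5.9 dB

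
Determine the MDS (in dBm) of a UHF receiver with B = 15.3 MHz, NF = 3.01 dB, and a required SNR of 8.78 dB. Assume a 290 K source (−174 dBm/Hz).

−90.4 dBm

Sensitivity = −174 + 10 log₁₀(B) + NF + SNR_min
= −174 + 71.85 + 3.01 + 8.78
= −90.36 dBm → −90.4 dBm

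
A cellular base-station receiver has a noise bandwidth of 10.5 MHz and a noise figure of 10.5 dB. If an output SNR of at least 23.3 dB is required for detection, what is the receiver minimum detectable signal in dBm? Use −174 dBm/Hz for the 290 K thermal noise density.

−70.0 dBm

Sensitivity = −174 + 10 log₁₀(B) + NF + SNR_min
= −174 + 70.21 + 10.5 + 23.3
= −69.99 dBm → −70.0 dBm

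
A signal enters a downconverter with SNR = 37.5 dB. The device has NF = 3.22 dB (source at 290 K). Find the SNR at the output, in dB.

34.28 dB

By definition F = SNR_in/SNR_out, so in dB: SNR_out = SNR_in − NF
SNR_out = 37.5 − 3.22 = 34.28 dB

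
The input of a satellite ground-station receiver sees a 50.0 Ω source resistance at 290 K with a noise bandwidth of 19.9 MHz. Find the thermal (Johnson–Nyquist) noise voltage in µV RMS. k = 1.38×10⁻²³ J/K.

3.99 µV

V_n = √(4kTRB)
4kTRB = 4 × 1.38×10⁻²³ × 290 × 5.00×10¹ × 1.99×10⁷ = 1.59×10⁻¹¹ V²
V_n = √(1.59×10⁻¹¹) = 3.99×10⁻⁶ V = 3.99 µV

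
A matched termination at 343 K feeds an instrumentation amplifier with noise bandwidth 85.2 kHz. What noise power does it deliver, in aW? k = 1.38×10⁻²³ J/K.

P_n = kTB = 1.38×10⁻²³ × 343 × 8.52×10⁴ = 4.03×10⁻¹⁶ W = 403 aW

403 aW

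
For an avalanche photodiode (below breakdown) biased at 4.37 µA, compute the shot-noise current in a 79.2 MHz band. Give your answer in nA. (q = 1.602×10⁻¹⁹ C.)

I_n = √(2qI·B)
2qI·B = 2 × 1.602×10⁻¹⁹ × 4.37×10⁻⁶ × 7.92×10⁷ = 1.11×10⁻¹⁶ A²
I_n = √(1.11×10⁻¹⁶) = 1.05×10⁻⁸ A = 10.5 nA

10.5 nA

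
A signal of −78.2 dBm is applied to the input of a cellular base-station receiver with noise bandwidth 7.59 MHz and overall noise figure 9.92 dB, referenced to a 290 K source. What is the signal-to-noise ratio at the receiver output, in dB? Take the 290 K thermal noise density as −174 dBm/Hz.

17.1 dB

Noise floor: N = −174 + 10 log₁₀(B) + NF
10 log₁₀(7.59×10⁶) = 68.8 dB
N = −174 + 68.8 + 9.92 = −95.28 dBm
SNR = P_sig − N = −78.2 − (−95.28) = 17.08 dB → 17.1 dB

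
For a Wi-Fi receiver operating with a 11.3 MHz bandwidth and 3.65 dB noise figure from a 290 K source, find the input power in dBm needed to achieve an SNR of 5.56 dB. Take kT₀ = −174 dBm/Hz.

−94.3 dBm

Sensitivity = −174 + 10 log₁₀(B) + NF + SNR_min
= −174 + 70.53 + 3.65 + 5.56
= −94.26 dBm → −94.3 dBm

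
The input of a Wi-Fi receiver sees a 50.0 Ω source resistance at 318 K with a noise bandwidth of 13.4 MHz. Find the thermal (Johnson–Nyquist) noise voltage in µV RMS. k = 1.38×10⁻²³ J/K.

3.43 µV

V_n = √(4kTRB)
4kTRB = 4 × 1.38×10⁻²³ × 318 × 5.00×10¹ × 1.34×10⁷ = 1.18×10⁻¹¹ V²
V_n = √(1.18×10⁻¹¹) = 3.43×10⁻⁶ V = 3.43 µV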